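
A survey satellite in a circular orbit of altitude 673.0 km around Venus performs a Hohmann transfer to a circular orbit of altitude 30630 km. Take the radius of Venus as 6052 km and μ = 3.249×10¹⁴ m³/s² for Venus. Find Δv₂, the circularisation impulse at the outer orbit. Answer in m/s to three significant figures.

Δv ≈ 1320 m/s

r₁ = 6052 + 673.0 = 6725.0 km = 6.7250×10⁶ m.
r₂ = 6052 + 30630 = 36682 km = 3.6682×10⁷ m.
Transfer ellipse a_t = (r₁ + r₂)/2 = 2.170×10⁷ m.
At r₁: circular v_c1 = √(μ/r₁) = 6951 m/s; transfer-periapsis v_p = √[μ(2/r₁ − 1/a_t)] = 9036 m/s.
At r₂: circular v_c2 = √(μ/r₂) = 2976 m/s; transfer-apoapsis v_a = √[μ(2/r₂ − 1/a_t)] = 1657 m/s.
Δv₂ = v_c2 − v_a = 1319 m/s.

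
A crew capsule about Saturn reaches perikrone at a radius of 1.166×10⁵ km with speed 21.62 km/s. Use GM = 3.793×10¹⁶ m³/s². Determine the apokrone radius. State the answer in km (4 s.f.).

apokrone radius ≈ 2.975×10⁵ km

r_p = 1.166×10⁸ m.
Specific energy ε = v²/2 − μ/r = -9.159×10⁷ J/kg, so a = −μ/(2ε) = 2.071×10⁸ m.
The apsides satisfy r_p + r_a = 2a, so the apokrone radius is 2a − r_p = 2.975×10⁸ m = 2.9754×10⁵ km.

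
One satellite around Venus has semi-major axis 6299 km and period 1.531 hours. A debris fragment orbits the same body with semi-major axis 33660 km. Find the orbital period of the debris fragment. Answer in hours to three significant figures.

T₂ ≈ 18.9 hours

Kepler's third law: T² ∝ a³, so T₂ = T₁ (a₂/a₁)^(3/2).
a₂/a₁ = 5.344, (a₂/a₁)^(3/2) = 12.35.
T₂ = 1.531 × 12.35 = 18.91 hours.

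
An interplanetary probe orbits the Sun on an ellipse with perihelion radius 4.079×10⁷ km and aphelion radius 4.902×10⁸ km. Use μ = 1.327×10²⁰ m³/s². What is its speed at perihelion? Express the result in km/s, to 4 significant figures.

v ≈ 77.50 km/s

Semi-major axis a = (r_p + r_a)/2 = 2.6550×10⁸ km = 2.655×10¹¹ m.
Vis-viva: v² = μ(2/r − 1/a) = 1.327×10²⁰ × (4.903×10⁻¹¹ − 3.767×10⁻¹²) = 6.007×10⁹ m²/s².
v = 77500 m/s = 77.50 km/s.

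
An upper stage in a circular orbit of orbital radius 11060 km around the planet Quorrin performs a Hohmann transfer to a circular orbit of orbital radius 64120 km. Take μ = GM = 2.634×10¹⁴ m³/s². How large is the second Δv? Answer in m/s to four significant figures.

r₁ = 11060 km = 1.106×10⁷ m.
r₂ = 64120 km = 6.412×10⁷ m.
Transfer ellipse a_t = (r₁ + r₂)/2 = 3.759×10⁷ m.
At r₁: circular v_c1 = √(μ/r₁) = 4880 m/s; transfer-periapsis v_p = √[μ(2/r₁ − 1/a_t)] = 6374 m/s.
At r₂: circular v_c2 = √(μ/r₂) = 2027 m/s; transfer-apoapsis v_a = √[μ(2/r₂ − 1/a_t)] = 1099 m/s.
Δv₂ = v_c2 − v_a = 927.4 m/s.

Δv ≈ 927.4 m/s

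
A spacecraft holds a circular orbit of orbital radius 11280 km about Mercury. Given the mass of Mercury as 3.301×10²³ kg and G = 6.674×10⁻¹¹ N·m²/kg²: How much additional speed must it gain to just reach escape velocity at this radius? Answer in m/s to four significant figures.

Δv ≈ 578.9 m/s

μ = GM = 6.674×10⁻¹¹ × 3.301×10²³ = 2.203×10¹³ m³/s².
r = 11280 km = 1.128×10⁷ m.
Circular speed v_c = √(μ/r) = 1398 m/s.
Escape speed v_esc = √(2μ/r) = √2 × v_c = 1976 m/s.
Δv = v_esc − v_c = 578.9 m/s.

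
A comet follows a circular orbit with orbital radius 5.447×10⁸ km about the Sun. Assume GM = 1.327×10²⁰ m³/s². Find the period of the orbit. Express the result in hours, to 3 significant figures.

T ≈ 60900 hours

r = 5.447×10⁸ km = 5.447×10¹¹ m.
Kepler's third law: T = 2π√(r³/μ) = 2π√((5.447×10¹¹)³ / 1.327×10²⁰).
r³/μ = 1.218×10¹⁵ s², so T = 2π × 3.490×10⁷ = 2.193×10⁸ s.
Converting: 2.193×10⁸ s ÷ 3600 = 60910 hours.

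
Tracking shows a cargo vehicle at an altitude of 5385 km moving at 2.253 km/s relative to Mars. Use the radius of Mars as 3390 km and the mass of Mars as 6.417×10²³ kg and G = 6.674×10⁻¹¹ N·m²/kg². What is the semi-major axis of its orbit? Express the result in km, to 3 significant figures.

a ≈ 9140 km

μ = GM = 6.674×10⁻¹¹ × 6.417×10²³ = 4.283×10¹³ m³/s².
r = 3390 + 5385 = 8775.0 km = 8.775×10⁶ m.
Specific orbital energy ε = v²/2 − μ/r = (2253)²/2 − 4.283×10¹³/8.775×10⁶ = -2.343×10⁶ J/kg.
Since ε = −μ/(2a), a = −μ/(2ε) = 9.141×10⁶ m = 9141.0 km.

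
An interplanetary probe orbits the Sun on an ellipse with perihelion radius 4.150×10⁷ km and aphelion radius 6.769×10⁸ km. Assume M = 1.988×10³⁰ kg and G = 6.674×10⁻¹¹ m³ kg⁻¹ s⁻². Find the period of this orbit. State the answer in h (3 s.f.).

T ≈ 32600 h

μ = GM = 6.674×10⁻¹¹ × 1.988×10³⁰ = 1.327×10²⁰ m³/s².
Semi-major axis a = (r_p + r_a)/2 = (4.1500×10⁷ + 6.7690×10⁸)/2 = 3.5920×10⁸ km = 3.592×10¹¹ m.
By Kepler's third law T = 2π√(a³/μ) = 2π × 1.869×10⁷ = 1.174×10⁸ s.
= 32620 h.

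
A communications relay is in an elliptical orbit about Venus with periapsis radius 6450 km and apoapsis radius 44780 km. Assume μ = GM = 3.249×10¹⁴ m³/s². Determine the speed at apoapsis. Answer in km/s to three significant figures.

v ≈ 1.35 km/s

Semi-major axis a = (r_p + r_a)/2 = 25615 km = 2.562×10⁷ m.
Vis-viva: v² = μ(2/r − 1/a) = 3.249×10¹⁴ × (4.466×10⁻⁸ − 3.904×10⁻⁸) = 1.827×10⁶ m²/s².
v = 1352 m/s = 1.352 km/s.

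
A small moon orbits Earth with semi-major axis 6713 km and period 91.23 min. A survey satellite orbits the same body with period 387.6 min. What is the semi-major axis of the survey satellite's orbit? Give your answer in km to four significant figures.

a₂ ≈ 17610 km

Kepler's third law: a³ ∝ T², so a₂ = a₁ (T₂/T₁)^(2/3).
T₂/T₁ = 4.249, (T₂/T₁)^(2/3) = 2.623.
a₂ = 6713 × 2.623 = 17610 km.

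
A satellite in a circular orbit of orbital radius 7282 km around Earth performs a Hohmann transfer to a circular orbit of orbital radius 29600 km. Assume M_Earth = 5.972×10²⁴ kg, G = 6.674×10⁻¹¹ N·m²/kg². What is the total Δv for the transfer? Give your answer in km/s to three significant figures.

Δv_total ≈ 3.34 km/s

μ = GM = 6.674×10⁻¹¹ × 5.972×10²⁴ = 3.986×10¹⁴ m³/s².
r₁ = 7282 km = 7.282×10⁶ m.
r₂ = 29600 km = 2.960×10⁷ m.
Transfer ellipse a_t = (r₁ + r₂)/2 = 1.844×10⁷ m.
At r₁: circular v_c1 = √(μ/r₁) = 7398 m/s; transfer-perigee v_p = √[μ(2/r₁ − 1/a_t)] = 9373 m/s.
Δv₁ = v_p − v_c1 = 1975 m/s.
At r₂: circular v_c2 = √(μ/r₂) = 3670 m/s; transfer-apogee v_a = √[μ(2/r₂ − 1/a_t)] = 2306 m/s.
Δv₂ = v_c2 − v_a = 1364 m/s.
Total Δv = Δv₁ + Δv₂ = 3338 m/s = 3.338 km/s.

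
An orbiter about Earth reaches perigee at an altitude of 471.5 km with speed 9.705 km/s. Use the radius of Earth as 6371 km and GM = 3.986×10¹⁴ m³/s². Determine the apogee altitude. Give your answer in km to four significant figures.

r_p = 6371 + 471.5 = 6842.5 km = 6.842×10⁶ m.
Specific energy ε = v²/2 − μ/r = -1.116×10⁷ J/kg, so a = −μ/(2ε) = 1.786×10⁷ m.
The apsides satisfy r_p + r_a = 2a, so the apogee radius is 2a − r_p = 2.887×10⁷ m = 28874 km.
Apogee altitude = 28874 − 6371 = 22503 km.

apogee altitude ≈ 22500 km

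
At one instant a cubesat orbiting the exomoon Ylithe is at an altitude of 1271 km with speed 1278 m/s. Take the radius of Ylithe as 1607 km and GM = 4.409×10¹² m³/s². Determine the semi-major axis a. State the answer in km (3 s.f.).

a ≈ 3080 km

r = 1607 + 1271 = 2878.0 km = 2.878×10⁶ m.
Vis-viva rearranged: 1/a = 2/r − v²/μ = 6.949×10⁻⁷ − 3.704×10⁻⁷ = 3.245×10⁻⁷ m⁻¹.
a = 3.082×10⁶ m = 3081.8 km.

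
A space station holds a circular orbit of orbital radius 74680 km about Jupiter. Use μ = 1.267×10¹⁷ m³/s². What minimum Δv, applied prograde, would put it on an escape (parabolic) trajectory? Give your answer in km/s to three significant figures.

r = 74680 km = 7.468×10⁷ m.
Circular speed v_c = √(μ/r) = 41190 m/s.
Escape speed v_esc = √(2μ/r) = √2 × v_c = 58250 m/s.
Δv = v_esc − v_c = 17060 m/s = 17.06 km/s.

Δv ≈ 17.1 km/s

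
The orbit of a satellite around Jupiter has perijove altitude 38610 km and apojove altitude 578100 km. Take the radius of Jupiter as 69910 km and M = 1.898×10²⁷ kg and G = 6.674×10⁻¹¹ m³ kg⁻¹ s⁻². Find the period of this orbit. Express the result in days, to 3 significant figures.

T ≈ 1.50 days

μ = GM = 6.674×10⁻¹¹ × 1.898×10²⁷ = 1.267×10¹⁷ m³/s².
r_p = 69910 + 38610 = 108520 km = 1.0852×10⁸ m.
r_a = 69910 + 578100 = 648010 km = 6.4801×10⁸ m.
Semi-major axis a = (r_p + r_a)/2 = (1.0852×10⁵ + 6.4801×10⁵)/2 = 3.7826×10⁵ km = 3.783×10⁸ m.
By Kepler's third law T = 2π√(a³/μ) = 2π × 2.067×10⁴ = 1.299×10⁵ s.
= 1.503 days.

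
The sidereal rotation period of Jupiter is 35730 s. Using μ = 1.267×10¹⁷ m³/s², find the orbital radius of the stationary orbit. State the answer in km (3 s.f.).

A synchronous orbit has period T, so by Kepler's third law a = (μT²/4π²)^(1/3).
μT²/4π² = 1.267×10¹⁷ × (3.573×10⁴)² / 39.48 = 4.097×10²⁴ m³.
a = 1.600×10⁸ m = 1.6002×10⁵ km.

r_sync ≈ 1.60×10⁵ km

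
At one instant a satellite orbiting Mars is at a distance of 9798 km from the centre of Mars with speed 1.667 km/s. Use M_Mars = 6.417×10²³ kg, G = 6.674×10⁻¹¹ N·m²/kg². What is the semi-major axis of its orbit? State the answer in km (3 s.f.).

a ≈ 7180 km

μ = GM = 6.674×10⁻¹¹ × 6.417×10²³ = 4.283×10¹³ m³/s².
r = 9.798×10⁶ m.
Specific orbital energy ε = v²/2 − μ/r = (1667)²/2 − 4.283×10¹³/9.798×10⁶ = -2.982×10⁶ J/kg.
Since ε = −μ/(2a), a = −μ/(2ε) = 7.182×10⁶ m = 7182.0 km.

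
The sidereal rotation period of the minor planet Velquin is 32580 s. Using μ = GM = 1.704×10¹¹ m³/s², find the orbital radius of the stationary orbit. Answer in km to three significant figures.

r_sync ≈ 1660 km

A synchronous orbit has period T, so by Kepler's third law a = (μT²/4π²)^(1/3).
μT²/4π² = 1.704×10¹¹ × (3.258×10⁴)² / 39.48 = 4.582×10¹⁸ m³.
a = 1.661×10⁶ m = 1660.9 km.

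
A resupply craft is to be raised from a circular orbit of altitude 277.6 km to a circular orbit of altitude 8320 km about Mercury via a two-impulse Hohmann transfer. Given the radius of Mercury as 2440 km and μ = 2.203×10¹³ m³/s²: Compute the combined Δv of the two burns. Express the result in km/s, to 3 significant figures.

r₁ = 2440 + 277.6 = 2717.6 km = 2.7176×10⁶ m.
r₂ = 2440 + 8320 = 10760 km = 1.0760×10⁷ m.
Transfer ellipse a_t = (r₁ + r₂)/2 = 6.739×10⁶ m.
At r₁: circular v_c1 = √(μ/r₁) = 2847 m/s; transfer-periherm v_p = √[μ(2/r₁ − 1/a_t)] = 3598 m/s.
Δv₁ = v_p − v_c1 = 750.6 m/s.
At r₂: circular v_c2 = √(μ/r₂) = 1431 m/s; transfer-apoherm v_a = √[μ(2/r₂ − 1/a_t)] = 908.7 m/s.
Δv₂ = v_c2 − v_a = 522.2 m/s.
Total Δv = Δv₁ + Δv₂ = 1273 m/s = 1.273 km/s.

Δv_total ≈ 1.27 km/s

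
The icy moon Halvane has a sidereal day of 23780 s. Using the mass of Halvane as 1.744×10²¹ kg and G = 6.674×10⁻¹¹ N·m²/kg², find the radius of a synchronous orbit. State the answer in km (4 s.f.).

r_sync ≈ 1186 km

μ = GM = 6.674×10⁻¹¹ × 1.744×10²¹ = 1.164×10¹¹ m³/s².
A synchronous orbit has period T, so by Kepler's third law a = (μT²/4π²)^(1/3).
μT²/4π² = 1.164×10¹¹ × (2.378×10⁴)² / 39.48 = 1.667×10¹⁸ m³.
a = 1.186×10⁶ m = 1185.8 km.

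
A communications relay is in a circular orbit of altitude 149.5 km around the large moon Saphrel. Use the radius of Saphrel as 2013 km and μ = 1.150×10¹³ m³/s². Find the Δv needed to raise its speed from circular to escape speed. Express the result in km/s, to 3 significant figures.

Δv ≈ 0.955 km/s

r = 2013 + 149.5 = 2162.5 km = 2.1625×10⁶ m.
Circular speed v_c = √(μ/r) = 2306 m/s.
Escape speed v_esc = √(2μ/r) = √2 × v_c = 3261 m/s.
Δv = v_esc − v_c = 955.2 m/s = 0.9552 km/s.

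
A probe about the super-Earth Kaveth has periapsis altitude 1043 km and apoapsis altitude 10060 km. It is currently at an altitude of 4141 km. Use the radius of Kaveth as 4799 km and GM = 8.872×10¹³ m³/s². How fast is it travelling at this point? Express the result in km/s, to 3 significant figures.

r_p = 4799 + 1043 = 5842.0 km = 5.8420×10⁶ m.
r_a = 4799 + 10060 = 14859 km = 1.4859×10⁷ m.
r = 4799 + 4141 = 8940.0 km = 8.940×10⁶ m.
Semi-major axis a = (r_p + r_a)/2 = 10350 km = 1.035×10⁷ m.
Vis-viva: v² = μ(2/r − 1/a) = 8.872×10¹³ × (2.237×10⁻⁷ − 9.661×10⁻⁸) = 1.128×10⁷ m²/s².
v = 3358 m/s = 3.358 km/s.

v ≈ 3.36 km/s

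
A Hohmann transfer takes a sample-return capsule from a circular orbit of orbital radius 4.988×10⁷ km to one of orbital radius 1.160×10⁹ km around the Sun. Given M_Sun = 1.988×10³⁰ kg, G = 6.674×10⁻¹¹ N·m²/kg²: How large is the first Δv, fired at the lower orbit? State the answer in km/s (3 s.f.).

μ = GM = 6.674×10⁻¹¹ × 1.988×10³⁰ = 1.327×10²⁰ m³/s².
r₁ = 4.988×10⁷ km = 4.988×10¹⁰ m.
r₂ = 1.160×10⁹ km = 1.160×10¹² m.
Transfer ellipse a_t = (r₁ + r₂)/2 = 6.049×10¹¹ m.
At r₁: circular v_c1 = √(μ/r₁) = 51570 m/s; transfer-perihelion v_p = √[μ(2/r₁ − 1/a_t)] = 71420 m/s.
Δv₁ = v_p − v_c1 = 19840 m/s.
= 19.84 km/s.

Δv ≈ 19.8 km/s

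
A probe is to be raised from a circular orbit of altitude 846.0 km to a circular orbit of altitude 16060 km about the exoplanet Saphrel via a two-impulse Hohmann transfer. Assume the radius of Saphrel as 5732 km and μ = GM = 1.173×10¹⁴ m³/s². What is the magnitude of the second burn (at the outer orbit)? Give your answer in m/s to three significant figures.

Δv ≈ 740 m/s

r₁ = 5732 + 846.0 = 6578.0 km = 6.5780×10⁶ m.
r₂ = 5732 + 16060 = 21792 km = 2.1792×10⁷ m.
Transfer ellipse a_t = (r₁ + r₂)/2 = 1.418×10⁷ m.
At r₁: circular v_c1 = √(μ/r₁) = 4223 m/s; transfer-periapsis v_p = √[μ(2/r₁ − 1/a_t)] = 5234 m/s.
At r₂: circular v_c2 = √(μ/r₂) = 2320 m/s; transfer-apoapsis v_a = √[μ(2/r₂ − 1/a_t)] = 1580 m/s.
Δv₂ = v_c2 − v_a = 740.2 m/s.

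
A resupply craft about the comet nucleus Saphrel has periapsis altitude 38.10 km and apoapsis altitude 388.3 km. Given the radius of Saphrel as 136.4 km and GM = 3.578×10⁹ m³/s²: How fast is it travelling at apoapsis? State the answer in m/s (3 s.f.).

v ≈ 58.3 m/s

r_p = 136.4 + 38.10 = 174.50 km = 1.7450×10⁵ m.
r_a = 136.4 + 388.3 = 524.70 km = 5.2470×10⁵ m.
Semi-major axis a = (r_p + r_a)/2 = 349.60 km = 3.496×10⁵ m.
Vis-viva: v² = μ(2/r − 1/a) = 3.578×10⁹ × (3.812×10⁻⁶ − 2.860×10⁻⁶) = 3.404×10³ m²/s².
v = 58.34 m/s.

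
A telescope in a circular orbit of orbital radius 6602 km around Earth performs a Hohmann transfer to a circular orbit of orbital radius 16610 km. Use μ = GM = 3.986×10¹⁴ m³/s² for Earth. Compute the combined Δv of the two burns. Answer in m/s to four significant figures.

r₁ = 6602 km = 6.602×10⁶ m.
r₂ = 16610 km = 1.661×10⁷ m.
Transfer ellipse a_t = (r₁ + r₂)/2 = 1.161×10⁷ m.
At r₁: circular v_c1 = √(μ/r₁) = 7770 m/s; transfer-perigee v_p = √[μ(2/r₁ − 1/a_t)] = 9296 m/s.
Δv₁ = v_p − v_c1 = 1525 m/s.
At r₂: circular v_c2 = √(μ/r₂) = 4899 m/s; transfer-apogee v_a = √[μ(2/r₂ − 1/a_t)] = 3695 m/s.
Δv₂ = v_c2 − v_a = 1204 m/s.
Total Δv = Δv₁ + Δv₂ = 2729 m/s.

Δv_total ≈ 2729 m/s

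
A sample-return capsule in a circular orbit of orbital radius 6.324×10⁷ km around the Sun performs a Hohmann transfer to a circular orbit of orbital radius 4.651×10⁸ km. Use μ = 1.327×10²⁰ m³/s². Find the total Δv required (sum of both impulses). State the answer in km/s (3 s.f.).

r₁ = 6.324×10⁷ km = 6.324×10¹⁰ m.
r₂ = 4.651×10⁸ km = 4.651×10¹¹ m.
Transfer ellipse a_t = (r₁ + r₂)/2 = 2.642×10¹¹ m.
At r₁: circular v_c1 = √(μ/r₁) = 45810 m/s; transfer-perihelion v_p = √[μ(2/r₁ − 1/a_t)] = 60780 m/s.
Δv₁ = v_p − v_c1 = 14970 m/s.
At r₂: circular v_c2 = √(μ/r₂) = 16890 m/s; transfer-aphelion v_a = √[μ(2/r₂ − 1/a_t)] = 8264 m/s.
Δv₂ = v_c2 − v_a = 8627 m/s.
Total Δv = Δv₁ + Δv₂ = 23600 m/s = 23.60 km/s.

Δv_total ≈ 23.6 km/s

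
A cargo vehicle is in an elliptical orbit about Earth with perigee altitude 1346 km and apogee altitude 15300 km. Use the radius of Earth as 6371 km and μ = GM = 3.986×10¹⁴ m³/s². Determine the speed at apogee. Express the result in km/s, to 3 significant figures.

v ≈ 3.11 km/s

r_p = 6371 + 1346 = 7717.0 km = 7.7170×10⁶ m.
r_a = 6371 + 15300 = 21671 km = 2.1671×10⁷ m.
Semi-major axis a = (r_p + r_a)/2 = 14694 km = 1.469×10⁷ m.
Vis-viva: v² = μ(2/r − 1/a) = 3.986×10¹⁴ × (9.229×10⁻⁸ − 6.805×10⁻⁸) = 9.660×10⁶ m²/s².
v = 3108 m/s = 3.108 km/s.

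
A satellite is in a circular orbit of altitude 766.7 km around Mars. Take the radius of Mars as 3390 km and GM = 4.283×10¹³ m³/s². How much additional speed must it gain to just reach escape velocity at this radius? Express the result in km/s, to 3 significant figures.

Δv ≈ 1.33 km/s

r = 3390 + 766.7 = 4156.7 km = 4.1567×10⁶ m.
Circular speed v_c = √(μ/r) = 3210 m/s.
Escape speed v_esc = √(2μ/r) = √2 × v_c = 4540 m/s.
Δv = v_esc − v_c = 1330 m/s = 1.330 km/s.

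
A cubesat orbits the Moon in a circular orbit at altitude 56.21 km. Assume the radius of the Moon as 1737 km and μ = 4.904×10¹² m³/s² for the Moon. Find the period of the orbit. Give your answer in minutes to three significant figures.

r = 1737 + 56.21 = 1793.2 km = 1.7932×10⁶ m.
Kepler's third law: T = 2π√(r³/μ) = 2π√((1.793×10⁶)³ / 4.904×10¹²).
r³/μ = 1.176×10⁶ s², so T = 2π × 1.084×10³ = 6.813×10³ s.
Converting: 6.813×10³ s ÷ 60.00 = 113.6 minutes.

T ≈ 114 minutes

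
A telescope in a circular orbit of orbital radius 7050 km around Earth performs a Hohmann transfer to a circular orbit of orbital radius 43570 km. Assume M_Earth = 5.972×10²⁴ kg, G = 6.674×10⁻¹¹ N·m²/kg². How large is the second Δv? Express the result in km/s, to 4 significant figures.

μ = GM = 6.674×10⁻¹¹ × 5.972×10²⁴ = 3.986×10¹⁴ m³/s².
r₁ = 7050 km = 7.050×10⁶ m.
r₂ = 43570 km = 4.357×10⁷ m.
Transfer ellipse a_t = (r₁ + r₂)/2 = 2.531×10⁷ m.
At r₁: circular v_c1 = √(μ/r₁) = 7519 m/s; transfer-perigee v_p = √[μ(2/r₁ − 1/a_t)] = 9865 m/s.
At r₂: circular v_c2 = √(μ/r₂) = 3025 m/s; transfer-apogee v_a = √[μ(2/r₂ − 1/a_t)] = 1596 m/s.
Δv₂ = v_c2 − v_a = 1428 m/s.
= 1.428 km/s.

Δv ≈ 1.428 km/s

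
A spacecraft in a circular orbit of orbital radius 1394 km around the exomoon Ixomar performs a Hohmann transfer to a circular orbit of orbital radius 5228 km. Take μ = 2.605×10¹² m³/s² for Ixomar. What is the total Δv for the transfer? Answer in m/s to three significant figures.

Δv_total ≈ 599 m/s

r₁ = 1394 km = 1.394×10⁶ m.
r₂ = 5228 km = 5.228×10⁶ m.
Transfer ellipse a_t = (r₁ + r₂)/2 = 3.311×10⁶ m.
At r₁: circular v_c1 = √(μ/r₁) = 1367 m/s; transfer-periapsis v_p = √[μ(2/r₁ − 1/a_t)] = 1718 m/s.
Δv₁ = v_p − v_c1 = 350.7 m/s.
At r₂: circular v_c2 = √(μ/r₂) = 705.9 m/s; transfer-apoapsis v_a = √[μ(2/r₂ − 1/a_t)] = 458.0 m/s.
Δv₂ = v_c2 − v_a = 247.9 m/s.
Total Δv = Δv₁ + Δv₂ = 598.6 m/s.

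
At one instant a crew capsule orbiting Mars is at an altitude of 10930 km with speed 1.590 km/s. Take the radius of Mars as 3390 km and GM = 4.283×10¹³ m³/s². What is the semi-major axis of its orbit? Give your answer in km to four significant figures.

r = 3390 + 10930 = 14320 km = 1.432×10⁷ m.
Vis-viva rearranged: 1/a = 2/r − v²/μ = 1.397×10⁻⁷ − 5.903×10⁻⁸ = 8.064×10⁻⁸ m⁻¹.
a = 1.240×10⁷ m = 12401 km.

a ≈ 12400 km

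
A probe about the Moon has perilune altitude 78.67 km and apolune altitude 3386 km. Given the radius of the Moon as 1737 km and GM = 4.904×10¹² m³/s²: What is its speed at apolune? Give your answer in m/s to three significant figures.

r_p = 1737 + 78.67 = 1815.7 km = 1.8157×10⁶ m.
r_a = 1737 + 3386 = 5123.0 km = 5.1230×10⁶ m.
Semi-major axis a = (r_p + r_a)/2 = 3469.3 km = 3.469×10⁶ m.
Vis-viva: v² = μ(2/r − 1/a) = 4.904×10¹² × (3.904×10⁻⁷ − 2.882×10⁻⁷) = 5.010×10⁵ m²/s².
v = 707.8 m/s.

v ≈ 708 m/s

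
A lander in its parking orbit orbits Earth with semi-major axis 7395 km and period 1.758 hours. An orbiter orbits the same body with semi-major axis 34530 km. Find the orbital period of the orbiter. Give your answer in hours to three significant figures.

T₂ ≈ 17.7 hours

Kepler's third law: T² ∝ a³, so T₂ = T₁ (a₂/a₁)^(3/2).
a₂/a₁ = 4.669, (a₂/a₁)^(3/2) = 10.09.
T₂ = 1.758 × 10.09 = 17.74 hours.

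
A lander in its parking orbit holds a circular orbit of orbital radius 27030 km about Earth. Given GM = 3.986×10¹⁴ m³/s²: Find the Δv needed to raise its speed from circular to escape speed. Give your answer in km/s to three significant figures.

Δv ≈ 1.59 km/s

r = 27030 km = 2.703×10⁷ m.
Circular speed v_c = √(μ/r) = 3840 m/s.
Escape speed v_esc = √(2μ/r) = √2 × v_c = 5431 m/s.
Δv = v_esc − v_c = 1591 m/s = 1.591 km/s.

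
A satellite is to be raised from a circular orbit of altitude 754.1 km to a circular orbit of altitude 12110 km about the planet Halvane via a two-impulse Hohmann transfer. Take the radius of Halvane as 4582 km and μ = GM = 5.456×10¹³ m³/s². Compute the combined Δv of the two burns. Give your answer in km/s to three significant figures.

r₁ = 4582 + 754.1 = 5336.1 km = 5.3361×10⁶ m.
r₂ = 4582 + 12110 = 16692 km = 1.6692×10⁷ m.
Transfer ellipse a_t = (r₁ + r₂)/2 = 1.101×10⁷ m.
At r₁: circular v_c1 = √(μ/r₁) = 3198 m/s; transfer-periapsis v_p = √[μ(2/r₁ − 1/a_t)] = 3936 m/s.
Δv₁ = v_p − v_c1 = 738.9 m/s.
At r₂: circular v_c2 = √(μ/r₂) = 1808 m/s; transfer-apoapsis v_a = √[μ(2/r₂ − 1/a_t)] = 1258 m/s.
Δv₂ = v_c2 − v_a = 549.5 m/s.
Total Δv = Δv₁ + Δv₂ = 1288 m/s = 1.288 km/s.

Δv_total ≈ 1.29 km/s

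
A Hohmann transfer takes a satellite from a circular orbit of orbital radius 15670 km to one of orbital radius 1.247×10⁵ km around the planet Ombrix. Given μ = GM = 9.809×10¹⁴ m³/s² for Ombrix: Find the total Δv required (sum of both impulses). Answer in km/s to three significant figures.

Δv_total ≈ 4.11 km/s

r₁ = 15670 km = 1.567×10⁷ m.
r₂ = 1.247×10⁵ km = 1.247×10⁸ m.
Transfer ellipse a_t = (r₁ + r₂)/2 = 7.018×10⁷ m.
At r₁: circular v_c1 = √(μ/r₁) = 7912 m/s; transfer-periapsis v_p = √[μ(2/r₁ − 1/a_t)] = 10550 m/s.
Δv₁ = v_p − v_c1 = 2634 m/s.
At r₂: circular v_c2 = √(μ/r₂) = 2805 m/s; transfer-apoapsis v_a = √[μ(2/r₂ − 1/a_t)] = 1325 m/s.
Δv₂ = v_c2 − v_a = 1479 m/s.
Total Δv = Δv₁ + Δv₂ = 4114 m/s = 4.114 km/s.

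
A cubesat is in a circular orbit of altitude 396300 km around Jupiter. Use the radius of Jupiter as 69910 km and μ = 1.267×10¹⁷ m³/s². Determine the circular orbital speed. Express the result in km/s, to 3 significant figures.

v ≈ 16.5 km/s

r = 69910 + 396300 = 466210 km = 4.6621×10⁸ m.
For a circular orbit v = √(μ/r) = √(1.267×10¹⁷ / 4.662×10⁸) = √(2.718×10⁸) = 16490 m/s.
That is 16.49 km/s.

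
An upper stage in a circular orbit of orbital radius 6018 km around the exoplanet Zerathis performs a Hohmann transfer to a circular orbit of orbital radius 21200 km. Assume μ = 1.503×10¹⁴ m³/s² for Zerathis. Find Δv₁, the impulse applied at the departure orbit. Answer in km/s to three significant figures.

Δv ≈ 1.24 km/s

r₁ = 6018 km = 6.018×10⁶ m.
r₂ = 21200 km = 2.120×10⁷ m.
Transfer ellipse a_t = (r₁ + r₂)/2 = 1.361×10⁷ m.
At r₁: circular v_c1 = √(μ/r₁) = 4998 m/s; transfer-periapsis v_p = √[μ(2/r₁ − 1/a_t)] = 6237 m/s.
Δv₁ = v_p − v_c1 = 1240 m/s.
= 1.240 km/s.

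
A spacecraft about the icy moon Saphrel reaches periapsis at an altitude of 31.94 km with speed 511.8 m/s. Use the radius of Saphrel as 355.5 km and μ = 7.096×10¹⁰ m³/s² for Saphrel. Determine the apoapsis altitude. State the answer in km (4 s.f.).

r_p = 355.5 + 31.94 = 387.44 km = 3.874×10⁵ m.
Specific energy ε = v²/2 − μ/r = -5.218×10⁴ J/kg, so a = −μ/(2ε) = 6.799×10⁵ m.
The apsides satisfy r_p + r_a = 2a, so the apoapsis radius is 2a − r_p = 9.724×10⁵ m = 972.43 km.
Apoapsis altitude = 972.43 − 355.5 = 616.93 km.

apoapsis altitude ≈ 616.9 km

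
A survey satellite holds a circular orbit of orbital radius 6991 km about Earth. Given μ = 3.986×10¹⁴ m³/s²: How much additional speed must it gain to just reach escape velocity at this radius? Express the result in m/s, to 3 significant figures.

Δv ≈ 3130 m/s

r = 6991 km = 6.991×10⁶ m.
Circular speed v_c = √(μ/r) = 7551 m/s.
Escape speed v_esc = √(2μ/r) = √2 × v_c = 10680 m/s.
Δv = v_esc − v_c = 3128 m/s.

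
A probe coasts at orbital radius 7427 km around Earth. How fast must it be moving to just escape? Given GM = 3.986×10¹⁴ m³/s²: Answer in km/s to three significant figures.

r = 7427 km = 7.427×10⁶ m.
Escape speed v_esc = √(2μ/r) = √(2 × 3.986×10¹⁴ / 7.427×10⁶) = √(1.073×10⁸) = 10360 m/s.
= 10.36 km/s.

v_esc ≈ 10.4 km/s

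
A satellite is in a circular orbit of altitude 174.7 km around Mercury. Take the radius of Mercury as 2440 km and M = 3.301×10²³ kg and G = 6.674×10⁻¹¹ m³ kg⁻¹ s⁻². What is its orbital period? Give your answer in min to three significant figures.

T ≈ 94.3 min

μ = GM = 6.674×10⁻¹¹ × 3.301×10²³ = 2.203×10¹³ m³/s².
r = 2440 + 174.7 = 2614.7 km = 2.6147×10⁶ m.
Kepler's third law: T = 2π√(r³/μ) = 2π√((2.615×10⁶)³ / 2.203×10¹³).
r³/μ = 8.114×10⁵ s², so T = 2π × 9.008×10² = 5.660×10³ s.
Converting: 5.660×10³ s ÷ 60.00 = 94.33 min.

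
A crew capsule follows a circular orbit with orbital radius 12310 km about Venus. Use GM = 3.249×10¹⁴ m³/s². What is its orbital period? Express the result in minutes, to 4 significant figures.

T ≈ 250.9 minutes

r = 12310 km = 1.231×10⁷ m.
Kepler's third law: T = 2π√(r³/μ) = 2π√((1.231×10⁷)³ / 3.249×10¹⁴).
r³/μ = 5.741×10⁶ s², so T = 2π × 2.396×10³ = 1.506×10⁴ s.
Converting: 1.506×10⁴ s ÷ 60.00 = 250.9 minutes.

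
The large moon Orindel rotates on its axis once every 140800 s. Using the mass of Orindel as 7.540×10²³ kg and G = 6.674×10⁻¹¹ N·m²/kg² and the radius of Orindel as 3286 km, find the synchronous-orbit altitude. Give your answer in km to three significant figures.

h_sync ≈ 26100 km

μ = GM = 6.674×10⁻¹¹ × 7.540×10²³ = 5.032×10¹³ m³/s².
A synchronous orbit has period T, so by Kepler's third law a = (μT²/4π²)^(1/3).
μT²/4π² = 5.032×10¹³ × (1.408×10⁵)² / 39.48 = 2.527×10²² m³.
a = 2.935×10⁷ m = 29345 km.
Altitude h = a − R = 29345 − 3286 = 26059 km.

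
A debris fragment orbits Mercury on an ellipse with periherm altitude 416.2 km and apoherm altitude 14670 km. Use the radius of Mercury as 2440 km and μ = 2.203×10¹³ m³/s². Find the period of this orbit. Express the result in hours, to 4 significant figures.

T ≈ 11.73 hours

r_p = 2440 + 416.2 = 2856.2 km = 2.8562×10⁶ m.
r_a = 2440 + 14670 = 17110 km = 1.7110×10⁷ m.
Semi-major axis a = (r_p + r_a)/2 = (2856.2 + 17110)/2 = 9983.1 km = 9.983×10⁶ m.
By Kepler's third law T = 2π√(a³/μ) = 2π × 6.720×10³ = 4.223×10⁴ s.
= 11.73 hours.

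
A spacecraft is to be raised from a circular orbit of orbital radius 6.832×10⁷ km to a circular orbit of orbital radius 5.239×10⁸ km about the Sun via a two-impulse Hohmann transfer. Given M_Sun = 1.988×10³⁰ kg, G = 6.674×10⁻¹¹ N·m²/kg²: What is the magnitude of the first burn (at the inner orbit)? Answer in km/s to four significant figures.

Δv ≈ 14.55 km/s

μ = GM = 6.674×10⁻¹¹ × 1.988×10³⁰ = 1.327×10²⁰ m³/s².
r₁ = 6.832×10⁷ km = 6.832×10¹⁰ m.
r₂ = 5.239×10⁸ km = 5.239×10¹¹ m.
Transfer ellipse a_t = (r₁ + r₂)/2 = 2.961×10¹¹ m.
At r₁: circular v_c1 = √(μ/r₁) = 44070 m/s; transfer-perihelion v_p = √[μ(2/r₁ − 1/a_t)] = 58620 m/s.
Δv₁ = v_p − v_c1 = 14550 m/s.
= 14.55 km/s.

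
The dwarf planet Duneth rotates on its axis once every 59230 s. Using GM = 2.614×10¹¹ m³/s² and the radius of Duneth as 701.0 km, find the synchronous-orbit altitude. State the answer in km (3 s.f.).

h_sync ≈ 2150 km

A synchronous orbit has period T, so by Kepler's third law a = (μT²/4π²)^(1/3).
μT²/4π² = 2.614×10¹¹ × (5.923×10⁴)² / 39.48 = 2.323×10¹⁹ m³.
a = 2.853×10⁶ m = 2853.3 km.
Altitude h = a − R = 2853.3 − 701.0 = 2152.3 km.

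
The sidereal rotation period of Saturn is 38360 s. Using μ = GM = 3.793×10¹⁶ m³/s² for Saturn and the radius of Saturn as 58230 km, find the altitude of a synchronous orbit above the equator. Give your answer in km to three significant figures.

A synchronous orbit has period T, so by Kepler's third law a = (μT²/4π²)^(1/3).
μT²/4π² = 3.793×10¹⁶ × (3.836×10⁴)² / 39.48 = 1.414×10²⁴ m³.
a = 1.122×10⁸ m = 1.1223×10⁵ km.
Altitude h = a − R = 1.1223×10⁵ − 58230 = 54005 km.

h_sync ≈ 54000 km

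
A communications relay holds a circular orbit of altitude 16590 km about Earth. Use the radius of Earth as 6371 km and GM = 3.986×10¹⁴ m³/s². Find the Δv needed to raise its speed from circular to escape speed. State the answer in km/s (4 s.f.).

r = 6371 + 16590 = 22961 km = 2.2961×10⁷ m.
Circular speed v_c = √(μ/r) = 4167 m/s.
Escape speed v_esc = √(2μ/r) = √2 × v_c = 5892 m/s.
Δv = v_esc − v_c = 1726 m/s = 1.726 km/s.

Δv ≈ 1.726 km/s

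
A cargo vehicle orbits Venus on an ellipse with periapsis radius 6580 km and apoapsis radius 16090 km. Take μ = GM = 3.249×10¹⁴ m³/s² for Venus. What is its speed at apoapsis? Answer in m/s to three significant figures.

Semi-major axis a = (r_p + r_a)/2 = 11335 km = 1.134×10⁷ m.
Vis-viva: v² = μ(2/r − 1/a) = 3.249×10¹⁴ × (1.243×10⁻⁷ − 8.822×10⁻⁸) = 1.172×10⁷ m²/s².
v = 3424 m/s.

v ≈ 3420 m/s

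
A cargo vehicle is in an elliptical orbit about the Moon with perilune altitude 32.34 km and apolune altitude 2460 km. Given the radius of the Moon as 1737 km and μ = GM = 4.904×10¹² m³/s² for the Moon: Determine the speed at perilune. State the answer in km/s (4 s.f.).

v ≈ 1.975 km/s

r_p = 1737 + 32.34 = 1769.3 km = 1.7693×10⁶ m.
r_a = 1737 + 2460 = 4197.0 km = 4.1970×10⁶ m.
Semi-major axis a = (r_p + r_a)/2 = 2983.2 km = 2.983×10⁶ m.
Vis-viva: v² = μ(2/r − 1/a) = 4.904×10¹² × (1.130×10⁻⁶ − 3.352×10⁻⁷) = 3.899×10⁶ m²/s².
v = 1975 m/s = 1.975 km/s.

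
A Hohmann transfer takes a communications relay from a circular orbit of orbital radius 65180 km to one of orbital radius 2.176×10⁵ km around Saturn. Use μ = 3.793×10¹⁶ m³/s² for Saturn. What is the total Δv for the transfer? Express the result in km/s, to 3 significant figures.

Δv_total ≈ 10.0 km/s

r₁ = 65180 km = 6.518×10⁷ m.
r₂ = 2.176×10⁵ km = 2.176×10⁸ m.
Transfer ellipse a_t = (r₁ + r₂)/2 = 1.414×10⁸ m.
At r₁: circular v_c1 = √(μ/r₁) = 24120 m/s; transfer-perikrone v_p = √[μ(2/r₁ − 1/a_t)] = 29930 m/s.
Δv₁ = v_p − v_c1 = 5803 m/s.
At r₂: circular v_c2 = √(μ/r₂) = 13200 m/s; transfer-apokrone v_a = √[μ(2/r₂ − 1/a_t)] = 8964 m/s.
Δv₂ = v_c2 − v_a = 4239 m/s.
Total Δv = Δv₁ + Δv₂ = 10040 m/s = 10.04 km/s.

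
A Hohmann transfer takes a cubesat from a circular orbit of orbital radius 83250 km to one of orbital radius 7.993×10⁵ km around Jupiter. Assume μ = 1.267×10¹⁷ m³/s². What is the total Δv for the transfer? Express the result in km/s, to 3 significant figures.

Δv_total ≈ 20.6 km/s

r₁ = 83250 km = 8.325×10⁷ m.
r₂ = 7.993×10⁵ km = 7.993×10⁸ m.
Transfer ellipse a_t = (r₁ + r₂)/2 = 4.413×10⁸ m.
At r₁: circular v_c1 = √(μ/r₁) = 39010 m/s; transfer-perijove v_p = √[μ(2/r₁ − 1/a_t)] = 52500 m/s.
Δv₁ = v_p − v_c1 = 13490 m/s.
At r₂: circular v_c2 = √(μ/r₂) = 12590 m/s; transfer-apojove v_a = √[μ(2/r₂ − 1/a_t)] = 5469 m/s.
Δv₂ = v_c2 − v_a = 7122 m/s.
Total Δv = Δv₁ + Δv₂ = 20610 m/s = 20.61 km/s.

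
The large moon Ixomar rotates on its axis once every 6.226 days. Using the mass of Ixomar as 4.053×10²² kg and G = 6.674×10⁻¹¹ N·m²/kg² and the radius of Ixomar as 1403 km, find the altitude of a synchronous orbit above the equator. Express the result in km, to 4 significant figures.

h_sync ≈ 25660 km

μ = GM = 6.674×10⁻¹¹ × 4.053×10²² = 2.705×10¹² m³/s².
T = 6.226 days = 5.379×10⁵ s.
A synchronous orbit has period T, so by Kepler's third law a = (μT²/4π²)^(1/3).
μT²/4π² = 2.705×10¹² × (5.379×10⁵)² / 39.48 = 1.983×10²² m³.
a = 2.707×10⁷ m = 27066 km.
Altitude h = a − R = 27066 − 1403 = 25663 km.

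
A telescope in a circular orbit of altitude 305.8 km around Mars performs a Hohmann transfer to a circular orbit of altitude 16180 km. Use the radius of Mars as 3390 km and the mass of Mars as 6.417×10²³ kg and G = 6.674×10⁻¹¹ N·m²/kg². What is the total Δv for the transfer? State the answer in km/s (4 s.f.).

Δv_total ≈ 1.657 km/s

μ = GM = 6.674×10⁻¹¹ × 6.417×10²³ = 4.283×10¹³ m³/s².
r₁ = 3390 + 305.8 = 3695.8 km = 3.6958×10⁶ m.
r₂ = 3390 + 16180 = 19570 km = 1.9570×10⁷ m.
Transfer ellipse a_t = (r₁ + r₂)/2 = 1.163×10⁷ m.
At r₁: circular v_c1 = √(μ/r₁) = 3404 m/s; transfer-periapsis v_p = √[μ(2/r₁ − 1/a_t)] = 4415 m/s.
Δv₁ = v_p − v_c1 = 1011 m/s.
At r₂: circular v_c2 = √(μ/r₂) = 1479 m/s; transfer-apoapsis v_a = √[μ(2/r₂ − 1/a_t)] = 833.8 m/s.
Δv₂ = v_c2 − v_a = 645.5 m/s.
Total Δv = Δv₁ + Δv₂ = 1657 m/s = 1.657 km/s.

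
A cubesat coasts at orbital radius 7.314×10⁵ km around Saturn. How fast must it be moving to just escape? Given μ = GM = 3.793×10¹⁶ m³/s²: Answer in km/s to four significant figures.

r = 7.314×10⁵ km = 7.314×10⁸ m.
Escape speed v_esc = √(2μ/r) = √(2 × 3.793×10¹⁶ / 7.314×10⁸) = √(1.037×10⁸) = 10180 m/s.
= 10.18 km/s.

v_esc ≈ 10.18 km/s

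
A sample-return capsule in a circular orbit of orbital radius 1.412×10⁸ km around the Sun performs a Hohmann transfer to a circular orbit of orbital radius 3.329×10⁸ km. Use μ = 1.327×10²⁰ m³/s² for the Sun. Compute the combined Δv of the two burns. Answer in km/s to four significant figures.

Δv_total ≈ 10.23 km/s

r₁ = 1.412×10⁸ km = 1.412×10¹¹ m.
r₂ = 3.329×10⁸ km = 3.329×10¹¹ m.
Transfer ellipse a_t = (r₁ + r₂)/2 = 2.370×10¹¹ m.
At r₁: circular v_c1 = √(μ/r₁) = 30660 m/s; transfer-perihelion v_p = √[μ(2/r₁ − 1/a_t)] = 36330 m/s.
Δv₁ = v_p − v_c1 = 5673 m/s.
At r₂: circular v_c2 = √(μ/r₂) = 19970 m/s; transfer-aphelion v_a = √[μ(2/r₂ − 1/a_t)] = 15410 m/s.
Δv₂ = v_c2 − v_a = 4556 m/s.
Total Δv = Δv₁ + Δv₂ = 10230 m/s = 10.23 km/s.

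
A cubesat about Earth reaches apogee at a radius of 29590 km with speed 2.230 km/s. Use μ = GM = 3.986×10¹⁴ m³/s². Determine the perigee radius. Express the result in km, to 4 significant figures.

perigee radius ≈ 6698 km

r_a = 2.959×10⁷ m.
Specific energy ε = v²/2 − μ/r = -1.098×10⁷ J/kg, so a = −μ/(2ε) = 1.814×10⁷ m.
The apsides satisfy r_p + r_a = 2a, so the perigee radius is 2a − r_a = 6.698×10⁶ m = 6698.1 km.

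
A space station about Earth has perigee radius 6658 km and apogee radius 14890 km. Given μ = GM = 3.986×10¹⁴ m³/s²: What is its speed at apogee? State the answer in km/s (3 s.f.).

v ≈ 4.07 km/s

Semi-major axis a = (r_p + r_a)/2 = 10774 km = 1.077×10⁷ m.
Vis-viva: v² = μ(2/r − 1/a) = 3.986×10¹⁴ × (1.343×10⁻⁷ − 9.282×10⁻⁸) = 1.654×10⁷ m²/s².
v = 4067 m/s = 4.067 km/s.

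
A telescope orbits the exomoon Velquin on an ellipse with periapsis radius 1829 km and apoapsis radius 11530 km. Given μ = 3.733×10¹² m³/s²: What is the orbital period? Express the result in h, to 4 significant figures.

Semi-major axis a = (r_p + r_a)/2 = (1829.0 + 11530)/2 = 6679.5 km = 6.680×10⁶ m.
By Kepler's third law T = 2π√(a³/μ) = 2π × 8.935×10³ = 5.614×10⁴ s.
= 15.59 h.

T ≈ 15.59 h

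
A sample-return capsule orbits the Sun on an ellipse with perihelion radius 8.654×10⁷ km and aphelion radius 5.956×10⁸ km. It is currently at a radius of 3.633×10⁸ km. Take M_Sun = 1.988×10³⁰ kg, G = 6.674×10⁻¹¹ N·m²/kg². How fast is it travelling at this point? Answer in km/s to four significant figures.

μ = GM = 6.674×10⁻¹¹ × 1.988×10³⁰ = 1.327×10²⁰ m³/s².
Semi-major axis a = (r_p + r_a)/2 = 3.4107×10⁸ km = 3.411×10¹¹ m.
Vis-viva: v² = μ(2/r − 1/a) = 1.327×10²⁰ × (5.505×10⁻¹² − 2.932×10⁻¹²) = 3.414×10⁸ m²/s².
v = 18480 m/s = 18.48 km/s.

v ≈ 18.48 km/s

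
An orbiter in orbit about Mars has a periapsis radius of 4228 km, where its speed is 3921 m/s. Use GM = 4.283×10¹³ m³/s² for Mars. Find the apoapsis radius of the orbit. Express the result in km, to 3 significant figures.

r_p = 4.228×10⁶ m.
Specific energy ε = v²/2 − μ/r = -2.443×10⁶ J/kg, so a = −μ/(2ε) = 8.766×10⁶ m.
The apsides satisfy r_p + r_a = 2a, so the apoapsis radius is 2a − r_p = 1.330×10⁷ m = 13304 km.

apoapsis radius ≈ 13300 km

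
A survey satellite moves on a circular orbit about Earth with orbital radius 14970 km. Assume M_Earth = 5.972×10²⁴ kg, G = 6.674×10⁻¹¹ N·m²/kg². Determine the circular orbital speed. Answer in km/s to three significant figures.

v ≈ 5.16 km/s

μ = GM = 6.674×10⁻¹¹ × 5.972×10²⁴ = 3.986×10¹⁴ m³/s².
r = 14970 km = 1.497×10⁷ m.
For a circular orbit v = √(μ/r) = √(3.986×10¹⁴ / 1.497×10⁷) = √(2.662×10⁷) = 5160 m/s.
That is 5.160 km/s.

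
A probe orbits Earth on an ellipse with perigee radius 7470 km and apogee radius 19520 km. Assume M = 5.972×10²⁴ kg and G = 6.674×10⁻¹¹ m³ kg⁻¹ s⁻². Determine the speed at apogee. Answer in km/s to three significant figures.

μ = GM = 6.674×10⁻¹¹ × 5.972×10²⁴ = 3.986×10¹⁴ m³/s².
Semi-major axis a = (r_p + r_a)/2 = 13495 km = 1.350×10⁷ m.
Vis-viva: v² = μ(2/r − 1/a) = 3.986×10¹⁴ × (1.025×10⁻⁷ − 7.410×10⁻⁸) = 1.130×10⁷ m²/s².
v = 3362 m/s = 3.362 km/s.

v ≈ 3.36 km/s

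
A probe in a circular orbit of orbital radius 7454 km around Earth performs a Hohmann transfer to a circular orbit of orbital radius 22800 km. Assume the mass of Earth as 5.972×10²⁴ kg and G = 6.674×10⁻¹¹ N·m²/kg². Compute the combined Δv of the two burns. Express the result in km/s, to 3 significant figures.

μ = GM = 6.674×10⁻¹¹ × 5.972×10²⁴ = 3.986×10¹⁴ m³/s².
r₁ = 7454 km = 7.454×10⁶ m.
r₂ = 22800 km = 2.280×10⁷ m.
Transfer ellipse a_t = (r₁ + r₂)/2 = 1.513×10⁷ m.
At r₁: circular v_c1 = √(μ/r₁) = 7312 m/s; transfer-perigee v_p = √[μ(2/r₁ − 1/a_t)] = 8977 m/s.
Δv₁ = v_p − v_c1 = 1665 m/s.
At r₂: circular v_c2 = √(μ/r₂) = 4181 m/s; transfer-apogee v_a = √[μ(2/r₂ − 1/a_t)] = 2935 m/s.
Δv₂ = v_c2 − v_a = 1246 m/s.
Total Δv = Δv₁ + Δv₂ = 2911 m/s = 2.911 km/s.

Δv_total ≈ 2.91 km/s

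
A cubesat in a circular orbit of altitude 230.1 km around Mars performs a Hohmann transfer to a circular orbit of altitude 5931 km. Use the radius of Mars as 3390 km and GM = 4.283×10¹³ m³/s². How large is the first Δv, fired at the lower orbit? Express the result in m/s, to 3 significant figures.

r₁ = 3390 + 230.1 = 3620.1 km = 3.6201×10⁶ m.
r₂ = 3390 + 5931 = 9321.0 km = 9.3210×10⁶ m.
Transfer ellipse a_t = (r₁ + r₂)/2 = 6.471×10⁶ m.
At r₁: circular v_c1 = √(μ/r₁) = 3440 m/s; transfer-periapsis v_p = √[μ(2/r₁ − 1/a_t)] = 4128 m/s.
Δv₁ = v_p − v_c1 = 688.7 m/s.

Δv ≈ 689 m/s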